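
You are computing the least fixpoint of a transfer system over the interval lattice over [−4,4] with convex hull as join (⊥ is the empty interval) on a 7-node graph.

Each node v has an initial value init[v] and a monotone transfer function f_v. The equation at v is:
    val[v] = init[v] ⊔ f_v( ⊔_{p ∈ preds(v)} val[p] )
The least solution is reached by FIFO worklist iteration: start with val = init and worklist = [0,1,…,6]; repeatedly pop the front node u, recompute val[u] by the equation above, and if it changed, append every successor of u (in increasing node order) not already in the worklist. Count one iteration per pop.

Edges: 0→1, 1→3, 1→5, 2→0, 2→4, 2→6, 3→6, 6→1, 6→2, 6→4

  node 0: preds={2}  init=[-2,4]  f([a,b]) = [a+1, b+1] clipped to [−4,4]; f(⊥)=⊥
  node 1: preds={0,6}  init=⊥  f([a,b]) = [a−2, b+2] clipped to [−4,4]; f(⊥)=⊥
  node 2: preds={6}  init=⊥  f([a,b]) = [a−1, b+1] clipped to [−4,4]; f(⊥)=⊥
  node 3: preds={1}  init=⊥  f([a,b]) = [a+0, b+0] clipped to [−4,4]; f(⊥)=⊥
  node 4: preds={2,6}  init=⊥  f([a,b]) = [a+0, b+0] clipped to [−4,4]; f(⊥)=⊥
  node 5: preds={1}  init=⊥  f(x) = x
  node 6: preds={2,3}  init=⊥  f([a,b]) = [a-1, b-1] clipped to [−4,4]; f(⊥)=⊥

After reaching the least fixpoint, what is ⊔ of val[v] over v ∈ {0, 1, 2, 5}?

[-4,4]

Iteration log — 13 steps:
  step 1. node 0  ⊔preds=⊥  new=[-2,4]  stable
  step 2. node 1  ⊔preds=[-2,4]  new=[-4,4]  old=⊥  +wl: 
  step 3. node 2  ⊔preds=⊥  new=⊥  stable
  step 4. node 3  ⊔preds=[-4,4]  new=[-4,4]  old=⊥  +wl: 
  step 5. node 4  ⊔preds=⊥  new=⊥  stable
  step 6. node 5  ⊔preds=[-4,4]  new=[-4,4]  old=⊥  +wl: 
  step 7. node 6  ⊔preds=[-4,4]  new=[-4,3]  old=⊥  +wl: 1,2,4
  step 8. node 1  ⊔preds=[-4,4]  new=[-4,4]  stable
  step 9. node 2  ⊔preds=[-4,3]  new=[-4,4]  old=⊥  +wl: 0,6
  step 10. node 4  ⊔preds=[-4,4]  new=[-4,4]  old=⊥  +wl: 
  step 11. node 0  ⊔preds=[-4,4]  new=[-3,4]  old=[-2,4]  +wl: 1
  step 12. node 6  ⊔preds=[-4,4]  new=[-4,3]  stable
  step 13. node 1  ⊔preds=[-4,4]  new=[-4,4]  stable

Least fixpoint reached:
  node 0: [-3,4]
  node 1: [-4,4]
  node 2: [-4,4]
  node 3: [-4,4]
  node 4: [-4,4]
  node 5: [-4,4]
  node 6: [-4,3]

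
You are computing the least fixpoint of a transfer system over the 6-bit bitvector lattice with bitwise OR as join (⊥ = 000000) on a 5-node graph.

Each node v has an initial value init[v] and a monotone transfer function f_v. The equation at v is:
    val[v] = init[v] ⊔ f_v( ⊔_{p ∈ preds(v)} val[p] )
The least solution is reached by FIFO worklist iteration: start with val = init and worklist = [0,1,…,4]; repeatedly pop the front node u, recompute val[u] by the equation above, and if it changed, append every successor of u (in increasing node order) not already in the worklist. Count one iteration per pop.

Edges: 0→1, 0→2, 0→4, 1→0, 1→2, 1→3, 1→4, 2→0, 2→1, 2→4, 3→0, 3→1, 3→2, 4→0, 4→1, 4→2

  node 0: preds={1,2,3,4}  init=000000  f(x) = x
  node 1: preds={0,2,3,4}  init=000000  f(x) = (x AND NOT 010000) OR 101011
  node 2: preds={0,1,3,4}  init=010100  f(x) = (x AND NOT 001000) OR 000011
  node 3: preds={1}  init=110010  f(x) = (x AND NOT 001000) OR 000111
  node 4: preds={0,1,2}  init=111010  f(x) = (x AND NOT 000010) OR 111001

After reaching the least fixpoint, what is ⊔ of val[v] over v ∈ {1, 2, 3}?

Trace (9 dequeues):
  [1] u=0 | in 111110 | out 111110 | prev 000000 | push {}
  [2] u=1 | in 111110 | out 101111 | prev 000000 | push {0}
  [3] u=2 | in 111111 | out 110111 | prev 010100 | push {1}
  [4] u=3 | in 101111 | out 110111 | prev 110010 | push {2}
  [5] u=4 | in 111111 | out 111111 | prev 111010 | push {}
  [6] u=0 | in 111111 | out 111111 | prev 111110 | push {4}
  [7] u=1 | in 111111 | out 101111 | ==
  [8] u=2 | in 111111 | out 110111 | ==
  [9] u=4 | in 111111 | out 111111 | ==

Converged values:
  [0] 111111
  [1] 101111
  [2] 110111
  [3] 110111
  [4] 111111

111111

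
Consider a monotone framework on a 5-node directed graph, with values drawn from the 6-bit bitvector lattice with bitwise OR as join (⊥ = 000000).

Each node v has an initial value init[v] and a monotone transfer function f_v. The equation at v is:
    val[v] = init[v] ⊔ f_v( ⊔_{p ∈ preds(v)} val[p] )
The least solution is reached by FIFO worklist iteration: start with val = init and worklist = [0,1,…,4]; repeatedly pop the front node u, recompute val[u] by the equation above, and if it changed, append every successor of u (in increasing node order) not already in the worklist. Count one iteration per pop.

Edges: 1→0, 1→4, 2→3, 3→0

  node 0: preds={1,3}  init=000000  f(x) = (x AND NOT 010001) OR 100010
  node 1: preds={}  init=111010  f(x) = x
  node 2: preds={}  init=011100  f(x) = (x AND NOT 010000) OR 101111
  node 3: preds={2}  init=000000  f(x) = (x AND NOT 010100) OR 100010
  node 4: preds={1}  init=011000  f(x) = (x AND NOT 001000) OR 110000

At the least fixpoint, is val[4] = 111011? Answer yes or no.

no

Worklist (6 pops):
  #1 pop 0: in=111010 → 101010 (was 000000); enqueue []
  #2 pop 1: in=000000 → 111010 (no change)
  #3 pop 2: in=000000 → 111111 (was 011100); enqueue []
  #4 pop 3: in=111111 → 101011 (was 000000); enqueue [0]
  #5 pop 4: in=111010 → 111010 (was 011000); enqueue []
  #6 pop 0: in=111011 → 101010 (no change)

Fixpoint:
  val[0] = 101010
  val[1] = 111010
  val[2] = 111111
  val[3] = 101011
  val[4] = 111010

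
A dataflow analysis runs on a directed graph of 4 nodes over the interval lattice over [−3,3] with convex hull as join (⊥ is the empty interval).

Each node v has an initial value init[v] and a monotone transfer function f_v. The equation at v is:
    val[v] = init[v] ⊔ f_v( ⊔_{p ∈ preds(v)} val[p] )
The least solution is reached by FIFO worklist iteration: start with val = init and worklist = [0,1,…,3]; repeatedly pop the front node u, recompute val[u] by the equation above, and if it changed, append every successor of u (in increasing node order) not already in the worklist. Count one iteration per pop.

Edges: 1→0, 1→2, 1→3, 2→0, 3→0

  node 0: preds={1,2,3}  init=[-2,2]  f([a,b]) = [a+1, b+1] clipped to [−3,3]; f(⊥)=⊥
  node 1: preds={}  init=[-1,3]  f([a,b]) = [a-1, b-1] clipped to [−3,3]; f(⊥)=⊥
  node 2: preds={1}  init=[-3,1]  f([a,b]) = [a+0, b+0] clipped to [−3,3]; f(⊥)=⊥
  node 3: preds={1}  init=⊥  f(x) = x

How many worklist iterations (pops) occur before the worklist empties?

Trace (5 dequeues):
  [1] u=0 | in [-3,3] | out [-2,3] | prev [-2,2] | push {}
  [2] u=1 | in ⊥ | out [-1,3] | ==
  [3] u=2 | in [-1,3] | out [-3,3] | prev [-3,1] | push {0}
  [4] u=3 | in [-1,3] | out [-1,3] | prev ⊥ | push {}
  [5] u=0 | in [-3,3] | out [-2,3] | ==

Converged values:
  [0] [-2,3]
  [1] [-1,3]
  [2] [-3,3]
  [3] [-1,3]

5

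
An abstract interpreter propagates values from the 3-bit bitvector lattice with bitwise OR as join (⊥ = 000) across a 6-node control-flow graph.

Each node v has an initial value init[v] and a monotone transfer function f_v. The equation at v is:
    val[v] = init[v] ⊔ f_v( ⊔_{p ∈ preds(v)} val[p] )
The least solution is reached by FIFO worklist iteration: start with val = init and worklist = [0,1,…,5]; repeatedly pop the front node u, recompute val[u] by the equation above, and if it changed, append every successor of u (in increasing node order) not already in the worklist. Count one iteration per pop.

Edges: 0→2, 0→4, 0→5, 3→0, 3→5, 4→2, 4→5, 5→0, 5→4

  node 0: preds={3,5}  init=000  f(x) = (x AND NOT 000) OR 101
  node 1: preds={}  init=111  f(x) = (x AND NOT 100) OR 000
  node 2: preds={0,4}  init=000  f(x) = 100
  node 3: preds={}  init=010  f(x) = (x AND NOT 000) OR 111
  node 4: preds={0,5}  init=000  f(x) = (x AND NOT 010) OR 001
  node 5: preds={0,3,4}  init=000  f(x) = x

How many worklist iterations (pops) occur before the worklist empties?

9

Iteration log — 9 steps:
  step 1. node 0  ⊔preds=010  new=111  old=000  +wl: 
  step 2. node 1  ⊔preds=000  new=111  stable
  step 3. node 2  ⊔preds=111  new=100  old=000  +wl: 
  step 4. node 3  ⊔preds=000  new=111  old=010  +wl: 0
  step 5. node 4  ⊔preds=111  new=101  old=000  +wl: 2
  step 6. node 5  ⊔preds=111  new=111  old=000  +wl: 4
  step 7. node 0  ⊔preds=111  new=111  stable
  step 8. node 2  ⊔preds=111  new=100  stable
  step 9. node 4  ⊔preds=111  new=101  stable

Least fixpoint reached:
  node 0: 111
  node 1: 111
  node 2: 100
  node 3: 111
  node 4: 101
  node 5: 111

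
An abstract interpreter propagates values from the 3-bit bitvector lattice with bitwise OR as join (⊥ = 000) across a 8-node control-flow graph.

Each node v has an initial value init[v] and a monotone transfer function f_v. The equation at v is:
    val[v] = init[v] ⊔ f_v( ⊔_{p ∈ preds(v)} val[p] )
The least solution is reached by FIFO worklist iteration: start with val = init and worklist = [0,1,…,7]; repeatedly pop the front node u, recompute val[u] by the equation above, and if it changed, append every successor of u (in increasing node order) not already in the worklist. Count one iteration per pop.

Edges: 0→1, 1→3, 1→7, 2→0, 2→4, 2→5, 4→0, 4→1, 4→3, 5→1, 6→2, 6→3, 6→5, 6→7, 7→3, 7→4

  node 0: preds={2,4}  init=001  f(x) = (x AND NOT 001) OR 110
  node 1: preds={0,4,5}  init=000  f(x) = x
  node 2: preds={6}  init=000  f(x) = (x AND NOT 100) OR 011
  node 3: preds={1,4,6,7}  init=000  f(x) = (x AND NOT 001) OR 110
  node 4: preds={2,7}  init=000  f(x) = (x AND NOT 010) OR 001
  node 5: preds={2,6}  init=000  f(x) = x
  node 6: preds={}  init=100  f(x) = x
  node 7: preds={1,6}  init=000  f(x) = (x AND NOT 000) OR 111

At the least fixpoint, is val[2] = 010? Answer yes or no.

no

Iteration log — 15 steps:
  step 1. node 0  ⊔preds=000  new=111  old=001  +wl: 
  step 2. node 1  ⊔preds=111  new=111  old=000  +wl: 
  step 3. node 2  ⊔preds=100  new=011  old=000  +wl: 0
  step 4. node 3  ⊔preds=111  new=110  old=000  +wl: 
  step 5. node 4  ⊔preds=011  new=001  old=000  +wl: 1,3
  step 6. node 5  ⊔preds=111  new=111  old=000  +wl: 
  step 7. node 6  ⊔preds=000  new=100  stable
  step 8. node 7  ⊔preds=111  new=111  old=000  +wl: 4
  step 9. node 0  ⊔preds=011  new=111  stable
  step 10. node 1  ⊔preds=111  new=111  stable
  step 11. node 3  ⊔preds=111  new=110  stable
  step 12. node 4  ⊔preds=111  new=101  old=001  +wl: 0,1,3
  step 13. node 0  ⊔preds=111  new=111  stable
  step 14. node 1  ⊔preds=111  new=111  stable
  step 15. node 3  ⊔preds=111  new=110  stable

Least fixpoint reached:
  node 0: 111
  node 1: 111
  node 2: 011
  node 3: 110
  node 4: 101
  node 5: 111
  node 6: 100
  node 7: 111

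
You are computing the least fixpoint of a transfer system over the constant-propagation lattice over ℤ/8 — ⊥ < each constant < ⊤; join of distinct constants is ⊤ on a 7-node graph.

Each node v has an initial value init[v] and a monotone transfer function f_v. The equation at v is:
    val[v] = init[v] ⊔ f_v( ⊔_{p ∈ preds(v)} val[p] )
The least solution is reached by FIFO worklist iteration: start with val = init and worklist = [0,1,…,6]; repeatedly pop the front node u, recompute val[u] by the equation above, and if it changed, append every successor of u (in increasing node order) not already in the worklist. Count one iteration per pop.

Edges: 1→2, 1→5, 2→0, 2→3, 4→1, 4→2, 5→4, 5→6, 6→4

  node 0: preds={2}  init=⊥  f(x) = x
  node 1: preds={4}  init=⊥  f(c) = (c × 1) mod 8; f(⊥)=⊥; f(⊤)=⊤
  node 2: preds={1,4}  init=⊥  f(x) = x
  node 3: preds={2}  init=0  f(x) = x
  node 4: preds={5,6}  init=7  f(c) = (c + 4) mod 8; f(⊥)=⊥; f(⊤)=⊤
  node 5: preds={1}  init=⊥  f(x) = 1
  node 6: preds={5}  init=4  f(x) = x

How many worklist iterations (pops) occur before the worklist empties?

Iteration log — 14 steps:
  step 1. node 0  ⊔preds=⊥  new=⊥  stable
  step 2. node 1  ⊔preds=7  new=7  old=⊥  +wl: 
  step 3. node 2  ⊔preds=7  new=7  old=⊥  +wl: 0
  step 4. node 3  ⊔preds=7  new=⊤  old=0  +wl: 
  step 5. node 4  ⊔preds=4  new=⊤  old=7  +wl: 1,2
  step 6. node 5  ⊔preds=7  new=1  old=⊥  +wl: 4
  step 7. node 6  ⊔preds=1  new=⊤  old=4  +wl: 
  step 8. node 0  ⊔preds=7  new=7  old=⊥  +wl: 
  step 9. node 1  ⊔preds=⊤  new=⊤  old=7  +wl: 5
  step 10. node 2  ⊔preds=⊤  new=⊤  old=7  +wl: 0,3
  step 11. node 4  ⊔preds=⊤  new=⊤  stable
  step 12. node 5  ⊔preds=⊤  new=1  stable
  step 13. node 0  ⊔preds=⊤  new=⊤  old=7  +wl: 
  step 14. node 3  ⊔preds=⊤  new=⊤  stable

Least fixpoint reached:
  node 0: ⊤
  node 1: ⊤
  node 2: ⊤
  node 3: ⊤
  node 4: ⊤
  node 5: 1
  node 6: ⊤

14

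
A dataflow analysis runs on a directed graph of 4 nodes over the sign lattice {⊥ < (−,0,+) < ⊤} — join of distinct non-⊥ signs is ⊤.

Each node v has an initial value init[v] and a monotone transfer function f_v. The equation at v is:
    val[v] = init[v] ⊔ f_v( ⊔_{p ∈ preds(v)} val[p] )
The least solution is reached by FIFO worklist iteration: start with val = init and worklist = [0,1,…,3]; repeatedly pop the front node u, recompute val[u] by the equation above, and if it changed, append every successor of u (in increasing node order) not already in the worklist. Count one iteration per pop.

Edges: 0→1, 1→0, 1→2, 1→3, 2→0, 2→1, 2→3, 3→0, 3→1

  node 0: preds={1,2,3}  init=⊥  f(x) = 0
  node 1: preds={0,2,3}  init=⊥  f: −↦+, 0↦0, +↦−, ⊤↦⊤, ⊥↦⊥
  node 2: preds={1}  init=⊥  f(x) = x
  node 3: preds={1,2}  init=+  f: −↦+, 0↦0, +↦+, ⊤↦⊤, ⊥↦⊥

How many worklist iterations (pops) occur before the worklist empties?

Iteration log — 6 steps:
  step 1. node 0  ⊔preds=+  new=0  old=⊥  +wl: 
  step 2. node 1  ⊔preds=⊤  new=⊤  old=⊥  +wl: 0
  step 3. node 2  ⊔preds=⊤  new=⊤  old=⊥  +wl: 1
  step 4. node 3  ⊔preds=⊤  new=⊤  old=+  +wl: 
  step 5. node 0  ⊔preds=⊤  new=0  stable
  step 6. node 1  ⊔preds=⊤  new=⊤  stable

Least fixpoint reached:
  node 0: 0
  node 1: ⊤
  node 2: ⊤
  node 3: ⊤

6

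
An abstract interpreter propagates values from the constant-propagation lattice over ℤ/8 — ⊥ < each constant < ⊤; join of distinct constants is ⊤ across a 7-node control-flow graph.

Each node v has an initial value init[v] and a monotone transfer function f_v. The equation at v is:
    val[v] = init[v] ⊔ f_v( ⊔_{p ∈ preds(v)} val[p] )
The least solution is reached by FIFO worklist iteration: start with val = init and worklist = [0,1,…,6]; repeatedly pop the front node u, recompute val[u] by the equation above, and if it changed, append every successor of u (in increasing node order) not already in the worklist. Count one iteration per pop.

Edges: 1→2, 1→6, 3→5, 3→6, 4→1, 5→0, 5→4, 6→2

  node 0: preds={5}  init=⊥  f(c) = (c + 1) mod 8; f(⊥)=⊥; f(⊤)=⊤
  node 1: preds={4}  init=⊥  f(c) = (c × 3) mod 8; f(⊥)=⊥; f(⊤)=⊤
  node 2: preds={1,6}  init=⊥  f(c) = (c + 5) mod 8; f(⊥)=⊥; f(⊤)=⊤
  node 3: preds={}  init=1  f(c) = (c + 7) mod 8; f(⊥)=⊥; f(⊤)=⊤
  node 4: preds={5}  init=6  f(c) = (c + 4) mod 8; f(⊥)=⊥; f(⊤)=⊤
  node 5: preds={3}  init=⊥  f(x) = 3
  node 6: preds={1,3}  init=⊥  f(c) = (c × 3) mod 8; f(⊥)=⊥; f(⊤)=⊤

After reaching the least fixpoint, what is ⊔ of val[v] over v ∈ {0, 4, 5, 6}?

⊤

Worklist (13 pops):
  #1 pop 0: in=⊥ → ⊥ (no change)
  #2 pop 1: in=6 → 2 (was ⊥); enqueue []
  #3 pop 2: in=2 → 7 (was ⊥); enqueue []
  #4 pop 3: in=⊥ → 1 (no change)
  #5 pop 4: in=⊥ → 6 (no change)
  #6 pop 5: in=1 → 3 (was ⊥); enqueue [0,4]
  #7 pop 6: in=⊤ → ⊤ (was ⊥); enqueue [2]
  #8 pop 0: in=3 → 4 (was ⊥); enqueue []
  #9 pop 4: in=3 → ⊤ (was 6); enqueue [1]
  #10 pop 2: in=⊤ → ⊤ (was 7); enqueue []
  #11 pop 1: in=⊤ → ⊤ (was 2); enqueue [2,6]
  #12 pop 2: in=⊤ → ⊤ (no change)
  #13 pop 6: in=⊤ → ⊤ (no change)

Fixpoint:
  val[0] = 4
  val[1] = ⊤
  val[2] = ⊤
  val[3] = 1
  val[4] = ⊤
  val[5] = 3
  val[6] = ⊤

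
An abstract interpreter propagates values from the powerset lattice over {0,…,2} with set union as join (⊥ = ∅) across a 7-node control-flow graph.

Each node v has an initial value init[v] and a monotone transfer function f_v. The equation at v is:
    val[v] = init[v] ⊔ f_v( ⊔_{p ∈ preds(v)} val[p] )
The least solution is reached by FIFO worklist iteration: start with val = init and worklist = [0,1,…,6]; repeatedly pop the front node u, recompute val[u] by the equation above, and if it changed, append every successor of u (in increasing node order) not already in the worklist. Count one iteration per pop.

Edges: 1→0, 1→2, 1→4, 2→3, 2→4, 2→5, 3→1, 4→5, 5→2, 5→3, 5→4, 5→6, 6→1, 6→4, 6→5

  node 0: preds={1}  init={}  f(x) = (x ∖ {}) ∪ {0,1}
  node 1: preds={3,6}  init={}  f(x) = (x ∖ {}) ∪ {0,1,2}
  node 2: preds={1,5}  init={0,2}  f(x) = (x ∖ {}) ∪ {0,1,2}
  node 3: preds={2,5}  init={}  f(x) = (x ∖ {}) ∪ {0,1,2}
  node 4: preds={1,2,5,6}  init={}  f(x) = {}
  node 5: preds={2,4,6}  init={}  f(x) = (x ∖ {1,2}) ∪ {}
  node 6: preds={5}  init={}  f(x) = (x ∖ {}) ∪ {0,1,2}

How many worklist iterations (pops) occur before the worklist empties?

Iteration log — 13 steps:
  step 1. node 0  ⊔preds={}  new={0,1}  old={}  +wl: 
  step 2. node 1  ⊔preds={}  new={0,1,2}  old={}  +wl: 0
  step 3. node 2  ⊔preds={0,1,2}  new={0,1,2}  old={0,2}  +wl: 
  step 4. node 3  ⊔preds={0,1,2}  new={0,1,2}  old={}  +wl: 1
  step 5. node 4  ⊔preds={0,1,2}  new={}  stable
  step 6. node 5  ⊔preds={0,1,2}  new={0}  old={}  +wl: 2,3,4
  step 7. node 6  ⊔preds={0}  new={0,1,2}  old={}  +wl: 5
  step 8. node 0  ⊔preds={0,1,2}  new={0,1,2}  old={0,1}  +wl: 
  step 9. node 1  ⊔preds={0,1,2}  new={0,1,2}  stable
  step 10. node 2  ⊔preds={0,1,2}  new={0,1,2}  stable
  step 11. node 3  ⊔preds={0,1,2}  new={0,1,2}  stable
  step 12. node 4  ⊔preds={0,1,2}  new={}  stable
  step 13. node 5  ⊔preds={0,1,2}  new={0}  stable

Least fixpoint reached:
  node 0: {0,1,2}
  node 1: {0,1,2}
  node 2: {0,1,2}
  node 3: {0,1,2}
  node 4: {}
  node 5: {0}
  node 6: {0,1,2}

13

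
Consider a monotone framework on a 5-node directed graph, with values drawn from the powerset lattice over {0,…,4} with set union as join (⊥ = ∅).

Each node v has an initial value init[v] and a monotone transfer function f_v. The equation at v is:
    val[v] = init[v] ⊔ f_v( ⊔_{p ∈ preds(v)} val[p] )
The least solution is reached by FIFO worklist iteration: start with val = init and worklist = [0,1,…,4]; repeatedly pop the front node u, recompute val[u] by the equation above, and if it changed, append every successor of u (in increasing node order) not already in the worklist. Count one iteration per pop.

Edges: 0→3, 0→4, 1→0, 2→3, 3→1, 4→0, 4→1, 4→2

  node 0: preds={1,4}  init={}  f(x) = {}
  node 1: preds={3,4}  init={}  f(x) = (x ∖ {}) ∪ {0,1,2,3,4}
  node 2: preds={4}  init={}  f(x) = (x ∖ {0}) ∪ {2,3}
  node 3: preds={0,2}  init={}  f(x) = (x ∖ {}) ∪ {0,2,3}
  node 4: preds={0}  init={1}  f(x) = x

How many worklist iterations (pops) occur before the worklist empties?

Iteration log — 7 steps:
  step 1. node 0  ⊔preds={1}  new={}  stable
  step 2. node 1  ⊔preds={1}  new={0,1,2,3,4}  old={}  +wl: 0
  step 3. node 2  ⊔preds={1}  new={1,2,3}  old={}  +wl: 
  step 4. node 3  ⊔preds={1,2,3}  new={0,1,2,3}  old={}  +wl: 1
  step 5. node 4  ⊔preds={}  new={1}  stable
  step 6. node 0  ⊔preds={0,1,2,3,4}  new={}  stable
  step 7. node 1  ⊔preds={0,1,2,3}  new={0,1,2,3,4}  stable

Least fixpoint reached:
  node 0: {}
  node 1: {0,1,2,3,4}
  node 2: {1,2,3}
  node 3: {0,1,2,3}
  node 4: {1}

7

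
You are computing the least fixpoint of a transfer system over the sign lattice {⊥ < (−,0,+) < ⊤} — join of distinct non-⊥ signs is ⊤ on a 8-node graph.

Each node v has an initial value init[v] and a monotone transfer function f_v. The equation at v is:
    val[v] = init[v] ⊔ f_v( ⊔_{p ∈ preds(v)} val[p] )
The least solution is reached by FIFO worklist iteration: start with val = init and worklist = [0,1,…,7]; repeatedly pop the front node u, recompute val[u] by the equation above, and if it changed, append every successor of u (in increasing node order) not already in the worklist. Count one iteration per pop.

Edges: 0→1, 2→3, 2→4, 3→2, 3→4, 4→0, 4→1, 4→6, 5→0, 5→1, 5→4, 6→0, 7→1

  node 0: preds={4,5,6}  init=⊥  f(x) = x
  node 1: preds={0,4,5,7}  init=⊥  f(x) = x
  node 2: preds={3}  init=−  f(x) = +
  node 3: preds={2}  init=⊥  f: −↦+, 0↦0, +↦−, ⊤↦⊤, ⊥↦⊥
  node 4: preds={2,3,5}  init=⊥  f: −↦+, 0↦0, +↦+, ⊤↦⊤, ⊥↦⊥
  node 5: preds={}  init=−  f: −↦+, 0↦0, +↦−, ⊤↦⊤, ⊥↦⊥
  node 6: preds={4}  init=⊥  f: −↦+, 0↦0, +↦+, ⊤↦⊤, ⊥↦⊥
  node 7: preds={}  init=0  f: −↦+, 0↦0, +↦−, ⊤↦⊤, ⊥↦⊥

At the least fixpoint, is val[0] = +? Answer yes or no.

no

Worklist (11 pops):
  #1 pop 0: in=− → − (was ⊥); enqueue []
  #2 pop 1: in=⊤ → ⊤ (was ⊥); enqueue []
  #3 pop 2: in=⊥ → ⊤ (was −); enqueue []
  #4 pop 3: in=⊤ → ⊤ (was ⊥); enqueue [2]
  #5 pop 4: in=⊤ → ⊤ (was ⊥); enqueue [0,1]
  #6 pop 5: in=⊥ → − (no change)
  #7 pop 6: in=⊤ → ⊤ (was ⊥); enqueue []
  #8 pop 7: in=⊥ → 0 (no change)
  #9 pop 2: in=⊤ → ⊤ (no change)
  #10 pop 0: in=⊤ → ⊤ (was −); enqueue []
  #11 pop 1: in=⊤ → ⊤ (no change)

Fixpoint:
  val[0] = ⊤
  val[1] = ⊤
  val[2] = ⊤
  val[3] = ⊤
  val[4] = ⊤
  val[5] = −
  val[6] = ⊤
  val[7] = 0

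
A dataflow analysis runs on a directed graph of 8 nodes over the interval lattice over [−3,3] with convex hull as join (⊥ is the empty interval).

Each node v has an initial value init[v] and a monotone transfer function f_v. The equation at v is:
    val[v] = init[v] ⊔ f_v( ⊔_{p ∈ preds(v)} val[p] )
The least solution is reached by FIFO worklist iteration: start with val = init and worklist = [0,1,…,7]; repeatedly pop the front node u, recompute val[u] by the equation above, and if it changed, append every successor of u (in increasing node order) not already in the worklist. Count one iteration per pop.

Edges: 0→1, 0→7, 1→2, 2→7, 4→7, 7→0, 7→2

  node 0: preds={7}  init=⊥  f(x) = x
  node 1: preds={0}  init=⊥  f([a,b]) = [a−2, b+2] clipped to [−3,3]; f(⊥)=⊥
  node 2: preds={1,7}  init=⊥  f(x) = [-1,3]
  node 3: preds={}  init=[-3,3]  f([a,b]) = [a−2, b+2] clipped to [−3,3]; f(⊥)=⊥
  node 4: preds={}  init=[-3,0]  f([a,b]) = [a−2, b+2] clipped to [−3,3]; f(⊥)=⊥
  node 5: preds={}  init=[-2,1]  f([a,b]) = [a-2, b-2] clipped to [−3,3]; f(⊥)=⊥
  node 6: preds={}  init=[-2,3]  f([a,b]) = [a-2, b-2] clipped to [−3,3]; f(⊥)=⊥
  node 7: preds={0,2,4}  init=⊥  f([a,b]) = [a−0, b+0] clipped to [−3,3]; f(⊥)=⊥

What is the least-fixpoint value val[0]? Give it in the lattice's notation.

[-3,3]

Trace (13 dequeues):
  [1] u=0 | in ⊥ | out ⊥ | ==
  [2] u=1 | in ⊥ | out ⊥ | ==
  [3] u=2 | in ⊥ | out [-1,3] | prev ⊥ | push {}
  [4] u=3 | in ⊥ | out [-3,3] | ==
  [5] u=4 | in ⊥ | out [-3,0] | ==
  [6] u=5 | in ⊥ | out [-2,1] | ==
  [7] u=6 | in ⊥ | out [-2,3] | ==
  [8] u=7 | in [-3,3] | out [-3,3] | prev ⊥ | push {0,2}
  [9] u=0 | in [-3,3] | out [-3,3] | prev ⊥ | push {1,7}
  [10] u=2 | in [-3,3] | out [-1,3] | ==
  [11] u=1 | in [-3,3] | out [-3,3] | prev ⊥ | push {2}
  [12] u=7 | in [-3,3] | out [-3,3] | ==
  [13] u=2 | in [-3,3] | out [-1,3] | ==

Converged values:
  [0] [-3,3]
  [1] [-3,3]
  [2] [-1,3]
  [3] [-3,3]
  [4] [-3,0]
  [5] [-2,1]
  [6] [-2,3]
  [7] [-3,3]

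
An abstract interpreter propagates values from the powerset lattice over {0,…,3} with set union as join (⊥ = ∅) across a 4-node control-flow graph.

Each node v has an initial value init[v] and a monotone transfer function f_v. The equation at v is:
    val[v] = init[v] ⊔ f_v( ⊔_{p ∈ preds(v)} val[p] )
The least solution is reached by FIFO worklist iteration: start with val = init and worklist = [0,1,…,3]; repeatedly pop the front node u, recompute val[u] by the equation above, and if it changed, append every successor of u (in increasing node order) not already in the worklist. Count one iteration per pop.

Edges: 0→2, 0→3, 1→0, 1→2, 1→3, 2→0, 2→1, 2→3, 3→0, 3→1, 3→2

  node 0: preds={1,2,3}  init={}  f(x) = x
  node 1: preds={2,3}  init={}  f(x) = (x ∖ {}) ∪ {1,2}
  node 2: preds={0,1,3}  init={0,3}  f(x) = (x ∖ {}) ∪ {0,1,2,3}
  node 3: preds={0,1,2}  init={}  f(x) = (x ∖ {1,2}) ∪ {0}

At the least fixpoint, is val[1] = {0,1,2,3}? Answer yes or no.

yes

Trace (8 dequeues):
  [1] u=0 | in {0,3} | out {0,3} | prev {} | push {}
  [2] u=1 | in {0,3} | out {0,1,2,3} | prev {} | push {0}
  [3] u=2 | in {0,1,2,3} | out {0,1,2,3} | prev {0,3} | push {1}
  [4] u=3 | in {0,1,2,3} | out {0,3} | prev {} | push {2}
  [5] u=0 | in {0,1,2,3} | out {0,1,2,3} | prev {0,3} | push {3}
  [6] u=1 | in {0,1,2,3} | out {0,1,2,3} | ==
  [7] u=2 | in {0,1,2,3} | out {0,1,2,3} | ==
  [8] u=3 | in {0,1,2,3} | out {0,3} | ==

Converged values:
  [0] {0,1,2,3}
  [1] {0,1,2,3}
  [2] {0,1,2,3}
  [3] {0,3}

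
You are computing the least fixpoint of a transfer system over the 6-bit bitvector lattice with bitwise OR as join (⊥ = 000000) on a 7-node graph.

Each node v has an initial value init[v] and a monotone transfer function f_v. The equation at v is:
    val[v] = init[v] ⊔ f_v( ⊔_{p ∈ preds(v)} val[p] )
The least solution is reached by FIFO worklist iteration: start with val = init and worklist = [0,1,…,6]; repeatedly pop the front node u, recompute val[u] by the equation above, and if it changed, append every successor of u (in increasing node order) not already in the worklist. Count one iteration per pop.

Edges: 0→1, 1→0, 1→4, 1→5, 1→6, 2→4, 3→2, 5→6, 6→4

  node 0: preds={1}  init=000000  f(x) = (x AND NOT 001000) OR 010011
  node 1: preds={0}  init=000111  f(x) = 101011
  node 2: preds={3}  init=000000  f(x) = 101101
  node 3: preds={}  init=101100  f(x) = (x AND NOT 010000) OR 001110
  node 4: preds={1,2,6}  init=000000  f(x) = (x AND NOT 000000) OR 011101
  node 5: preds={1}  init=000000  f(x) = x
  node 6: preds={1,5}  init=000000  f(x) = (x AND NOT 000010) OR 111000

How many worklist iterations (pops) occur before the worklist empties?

11

Iteration log — 11 steps:
  step 1. node 0  ⊔preds=000111  new=010111  old=000000  +wl: 
  step 2. node 1  ⊔preds=010111  new=101111  old=000111  +wl: 0
  step 3. node 2  ⊔preds=101100  new=101101  old=000000  +wl: 
  step 4. node 3  ⊔preds=000000  new=101110  old=101100  +wl: 2
  step 5. node 4  ⊔preds=101111  new=111111  old=000000  +wl: 
  step 6. node 5  ⊔preds=101111  new=101111  old=000000  +wl: 
  step 7. node 6  ⊔preds=101111  new=111101  old=000000  +wl: 4
  step 8. node 0  ⊔preds=101111  new=110111  old=010111  +wl: 1
  step 9. node 2  ⊔preds=101110  new=101101  stable
  step 10. node 4  ⊔preds=111111  new=111111  stable
  step 11. node 1  ⊔preds=110111  new=101111  stable

Least fixpoint reached:
  node 0: 110111
  node 1: 101111
  node 2: 101101
  node 3: 101110
  node 4: 111111
  node 5: 101111
  node 6: 111101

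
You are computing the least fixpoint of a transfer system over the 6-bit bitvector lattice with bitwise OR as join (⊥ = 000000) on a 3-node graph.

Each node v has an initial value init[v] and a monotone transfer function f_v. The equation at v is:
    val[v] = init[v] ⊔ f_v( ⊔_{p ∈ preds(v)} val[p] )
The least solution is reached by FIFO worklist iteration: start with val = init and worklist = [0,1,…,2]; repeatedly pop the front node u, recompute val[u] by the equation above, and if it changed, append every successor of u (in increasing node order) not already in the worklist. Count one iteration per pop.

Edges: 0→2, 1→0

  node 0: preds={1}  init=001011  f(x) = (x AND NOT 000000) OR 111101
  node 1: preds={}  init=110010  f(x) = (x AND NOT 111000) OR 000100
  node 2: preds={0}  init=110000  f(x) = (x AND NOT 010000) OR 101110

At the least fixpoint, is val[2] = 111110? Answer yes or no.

Iteration log — 4 steps:
  step 1. node 0  ⊔preds=110010  new=111111  old=001011  +wl: 
  step 2. node 1  ⊔preds=000000  new=110110  old=110010  +wl: 0
  step 3. node 2  ⊔preds=111111  new=111111  old=110000  +wl: 
  step 4. node 0  ⊔preds=110110  new=111111  stable

Least fixpoint reached:
  node 0: 111111
  node 1: 110110
  node 2: 111111

no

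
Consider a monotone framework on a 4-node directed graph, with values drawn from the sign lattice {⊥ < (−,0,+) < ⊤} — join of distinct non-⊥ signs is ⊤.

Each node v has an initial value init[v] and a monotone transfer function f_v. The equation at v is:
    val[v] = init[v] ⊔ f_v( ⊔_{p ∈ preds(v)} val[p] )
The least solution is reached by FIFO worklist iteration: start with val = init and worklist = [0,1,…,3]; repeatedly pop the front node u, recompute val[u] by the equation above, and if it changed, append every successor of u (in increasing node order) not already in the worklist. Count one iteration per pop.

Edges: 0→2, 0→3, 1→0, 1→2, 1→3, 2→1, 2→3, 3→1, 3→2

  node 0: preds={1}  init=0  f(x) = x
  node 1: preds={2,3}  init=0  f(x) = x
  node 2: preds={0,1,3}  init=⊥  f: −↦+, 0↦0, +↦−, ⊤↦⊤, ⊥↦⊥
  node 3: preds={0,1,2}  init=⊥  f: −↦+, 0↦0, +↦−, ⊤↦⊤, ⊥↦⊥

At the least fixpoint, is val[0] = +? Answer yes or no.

no

Worklist (6 pops):
  #1 pop 0: in=0 → 0 (no change)
  #2 pop 1: in=⊥ → 0 (no change)
  #3 pop 2: in=0 → 0 (was ⊥); enqueue [1]
  #4 pop 3: in=0 → 0 (was ⊥); enqueue [2]
  #5 pop 1: in=0 → 0 (no change)
  #6 pop 2: in=0 → 0 (no change)

Fixpoint:
  val[0] = 0
  val[1] = 0
  val[2] = 0
  val[3] = 0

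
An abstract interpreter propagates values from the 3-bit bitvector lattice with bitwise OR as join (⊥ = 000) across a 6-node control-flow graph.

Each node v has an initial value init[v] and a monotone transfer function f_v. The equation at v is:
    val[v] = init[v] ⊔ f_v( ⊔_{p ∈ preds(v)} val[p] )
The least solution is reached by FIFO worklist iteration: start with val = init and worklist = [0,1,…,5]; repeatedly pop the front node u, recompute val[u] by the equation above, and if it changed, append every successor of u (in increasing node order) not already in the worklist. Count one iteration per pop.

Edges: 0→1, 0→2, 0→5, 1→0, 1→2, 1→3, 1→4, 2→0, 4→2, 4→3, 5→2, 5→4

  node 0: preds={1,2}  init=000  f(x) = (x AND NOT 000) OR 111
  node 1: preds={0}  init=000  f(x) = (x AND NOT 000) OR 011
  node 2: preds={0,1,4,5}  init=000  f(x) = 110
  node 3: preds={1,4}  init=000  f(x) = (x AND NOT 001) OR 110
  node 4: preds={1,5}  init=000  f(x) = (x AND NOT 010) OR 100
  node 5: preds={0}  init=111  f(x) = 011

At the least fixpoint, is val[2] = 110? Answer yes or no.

Iteration log — 9 steps:
  step 1. node 0  ⊔preds=000  new=111  old=000  +wl: 
  step 2. node 1  ⊔preds=111  new=111  old=000  +wl: 0
  step 3. node 2  ⊔preds=111  new=110  old=000  +wl: 
  step 4. node 3  ⊔preds=111  new=110  old=000  +wl: 
  step 5. node 4  ⊔preds=111  new=101  old=000  +wl: 2,3
  step 6. node 5  ⊔preds=111  new=111  stable
  step 7. node 0  ⊔preds=111  new=111  stable
  step 8. node 2  ⊔preds=111  new=110  stable
  step 9. node 3  ⊔preds=111  new=110  stable

Least fixpoint reached:
  node 0: 111
  node 1: 111
  node 2: 110
  node 3: 110
  node 4: 101
  node 5: 111

yes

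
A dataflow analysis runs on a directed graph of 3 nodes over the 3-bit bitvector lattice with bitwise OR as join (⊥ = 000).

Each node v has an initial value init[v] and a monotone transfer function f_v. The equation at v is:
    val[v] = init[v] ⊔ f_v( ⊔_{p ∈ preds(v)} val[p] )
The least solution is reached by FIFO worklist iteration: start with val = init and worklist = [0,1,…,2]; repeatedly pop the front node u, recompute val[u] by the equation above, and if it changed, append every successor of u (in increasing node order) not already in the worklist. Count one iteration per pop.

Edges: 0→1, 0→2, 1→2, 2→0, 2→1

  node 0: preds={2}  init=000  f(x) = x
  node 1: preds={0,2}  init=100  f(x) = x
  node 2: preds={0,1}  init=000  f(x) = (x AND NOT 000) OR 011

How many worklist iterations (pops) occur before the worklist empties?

6

Iteration log — 6 steps:
  step 1. node 0  ⊔preds=000  new=000  stable
  step 2. node 1  ⊔preds=000  new=100  stable
  step 3. node 2  ⊔preds=100  new=111  old=000  +wl: 0,1
  step 4. node 0  ⊔preds=111  new=111  old=000  +wl: 2
  step 5. node 1  ⊔preds=111  new=111  old=100  +wl: 
  step 6. node 2  ⊔preds=111  new=111  stable

Least fixpoint reached:
  node 0: 111
  node 1: 111
  node 2: 111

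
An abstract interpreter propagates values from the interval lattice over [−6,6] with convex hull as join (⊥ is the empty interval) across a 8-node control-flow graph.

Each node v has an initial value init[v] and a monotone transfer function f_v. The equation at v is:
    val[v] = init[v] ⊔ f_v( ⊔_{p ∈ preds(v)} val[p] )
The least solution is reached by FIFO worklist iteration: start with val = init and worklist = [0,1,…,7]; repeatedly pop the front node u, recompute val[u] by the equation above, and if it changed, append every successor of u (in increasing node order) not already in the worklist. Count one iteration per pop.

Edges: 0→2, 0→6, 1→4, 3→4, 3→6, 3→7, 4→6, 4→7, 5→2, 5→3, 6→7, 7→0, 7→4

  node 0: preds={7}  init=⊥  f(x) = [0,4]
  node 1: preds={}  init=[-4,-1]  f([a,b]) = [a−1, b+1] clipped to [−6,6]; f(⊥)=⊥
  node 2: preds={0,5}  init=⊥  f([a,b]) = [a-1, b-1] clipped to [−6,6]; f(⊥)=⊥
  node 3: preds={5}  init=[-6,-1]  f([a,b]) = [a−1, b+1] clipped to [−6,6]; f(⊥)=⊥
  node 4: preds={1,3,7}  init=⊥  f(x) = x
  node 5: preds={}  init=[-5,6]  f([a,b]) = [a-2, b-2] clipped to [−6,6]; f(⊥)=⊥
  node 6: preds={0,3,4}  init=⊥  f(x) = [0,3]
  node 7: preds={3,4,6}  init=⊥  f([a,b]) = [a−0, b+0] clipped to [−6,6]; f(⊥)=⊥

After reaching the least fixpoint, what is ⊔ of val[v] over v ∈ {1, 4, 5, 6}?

[-6,6]

Worklist (10 pops):
  #1 pop 0: in=⊥ → [0,4] (was ⊥); enqueue []
  #2 pop 1: in=⊥ → [-4,-1] (no change)
  #3 pop 2: in=[-5,6] → [-6,5] (was ⊥); enqueue []
  #4 pop 3: in=[-5,6] → [-6,6] (was [-6,-1]); enqueue []
  #5 pop 4: in=[-6,6] → [-6,6] (was ⊥); enqueue []
  #6 pop 5: in=⊥ → [-5,6] (no change)
  #7 pop 6: in=[-6,6] → [0,3] (was ⊥); enqueue []
  #8 pop 7: in=[-6,6] → [-6,6] (was ⊥); enqueue [0,4]
  #9 pop 0: in=[-6,6] → [0,4] (no change)
  #10 pop 4: in=[-6,6] → [-6,6] (no change)

Fixpoint:
  val[0] = [0,4]
  val[1] = [-4,-1]
  val[2] = [-6,5]
  val[3] = [-6,6]
  val[4] = [-6,6]
  val[5] = [-5,6]
  val[6] = [0,3]
  val[7] = [-6,6]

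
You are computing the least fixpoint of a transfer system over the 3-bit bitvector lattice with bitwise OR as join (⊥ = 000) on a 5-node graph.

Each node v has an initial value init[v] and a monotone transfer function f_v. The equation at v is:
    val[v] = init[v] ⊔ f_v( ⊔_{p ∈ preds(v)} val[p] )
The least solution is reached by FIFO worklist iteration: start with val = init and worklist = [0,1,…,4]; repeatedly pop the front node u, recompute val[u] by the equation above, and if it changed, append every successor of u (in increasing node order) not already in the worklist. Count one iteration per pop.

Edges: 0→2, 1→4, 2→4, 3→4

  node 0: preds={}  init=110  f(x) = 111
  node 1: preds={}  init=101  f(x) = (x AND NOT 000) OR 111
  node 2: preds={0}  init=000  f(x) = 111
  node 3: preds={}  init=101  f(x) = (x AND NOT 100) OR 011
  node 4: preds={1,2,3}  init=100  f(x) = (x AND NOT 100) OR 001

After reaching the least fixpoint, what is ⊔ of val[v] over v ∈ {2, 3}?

111

Iteration log — 5 steps:
  step 1. node 0  ⊔preds=000  new=111  old=110  +wl: 
  step 2. node 1  ⊔preds=000  new=111  old=101  +wl: 
  step 3. node 2  ⊔preds=111  new=111  old=000  +wl: 
  step 4. node 3  ⊔preds=000  new=111  old=101  +wl: 
  step 5. node 4  ⊔preds=111  new=111  old=100  +wl: 

Least fixpoint reached:
  node 0: 111
  node 1: 111
  node 2: 111
  node 3: 111
  node 4: 111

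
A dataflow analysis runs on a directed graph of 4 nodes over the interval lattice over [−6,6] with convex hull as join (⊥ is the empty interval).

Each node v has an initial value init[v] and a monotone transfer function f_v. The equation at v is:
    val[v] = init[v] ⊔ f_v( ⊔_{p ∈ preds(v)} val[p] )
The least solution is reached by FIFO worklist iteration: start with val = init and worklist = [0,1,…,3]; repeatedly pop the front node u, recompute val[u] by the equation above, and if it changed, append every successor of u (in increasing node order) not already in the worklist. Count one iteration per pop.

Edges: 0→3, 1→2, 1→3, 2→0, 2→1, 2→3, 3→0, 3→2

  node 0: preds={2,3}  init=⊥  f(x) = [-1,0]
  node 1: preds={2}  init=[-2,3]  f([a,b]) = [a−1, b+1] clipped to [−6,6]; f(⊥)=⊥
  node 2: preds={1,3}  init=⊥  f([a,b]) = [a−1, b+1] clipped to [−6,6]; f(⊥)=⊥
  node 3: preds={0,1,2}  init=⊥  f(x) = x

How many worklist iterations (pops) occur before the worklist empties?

15

Iteration log — 15 steps:
  step 1. node 0  ⊔preds=⊥  new=[-1,0]  old=⊥  +wl: 
  step 2. node 1  ⊔preds=⊥  new=[-2,3]  stable
  step 3. node 2  ⊔preds=[-2,3]  new=[-3,4]  old=⊥  +wl: 0,1
  step 4. node 3  ⊔preds=[-3,4]  new=[-3,4]  old=⊥  +wl: 2
  step 5. node 0  ⊔preds=[-3,4]  new=[-1,0]  stable
  step 6. node 1  ⊔preds=[-3,4]  new=[-4,5]  old=[-2,3]  +wl: 3
  step 7. node 2  ⊔preds=[-4,5]  new=[-5,6]  old=[-3,4]  +wl: 0,1
  step 8. node 3  ⊔preds=[-5,6]  new=[-5,6]  old=[-3,4]  +wl: 2
  step 9. node 0  ⊔preds=[-5,6]  new=[-1,0]  stable
  step 10. node 1  ⊔preds=[-5,6]  new=[-6,6]  old=[-4,5]  +wl: 3
  step 11. node 2  ⊔preds=[-6,6]  new=[-6,6]  old=[-5,6]  +wl: 0,1
  step 12. node 3  ⊔preds=[-6,6]  new=[-6,6]  old=[-5,6]  +wl: 2
  step 13. node 0  ⊔preds=[-6,6]  new=[-1,0]  stable
  step 14. node 1  ⊔preds=[-6,6]  new=[-6,6]  stable
  step 15. node 2  ⊔preds=[-6,6]  new=[-6,6]  stable

Least fixpoint reached:
  node 0: [-1,0]
  node 1: [-6,6]
  node 2: [-6,6]
  node 3: [-6,6]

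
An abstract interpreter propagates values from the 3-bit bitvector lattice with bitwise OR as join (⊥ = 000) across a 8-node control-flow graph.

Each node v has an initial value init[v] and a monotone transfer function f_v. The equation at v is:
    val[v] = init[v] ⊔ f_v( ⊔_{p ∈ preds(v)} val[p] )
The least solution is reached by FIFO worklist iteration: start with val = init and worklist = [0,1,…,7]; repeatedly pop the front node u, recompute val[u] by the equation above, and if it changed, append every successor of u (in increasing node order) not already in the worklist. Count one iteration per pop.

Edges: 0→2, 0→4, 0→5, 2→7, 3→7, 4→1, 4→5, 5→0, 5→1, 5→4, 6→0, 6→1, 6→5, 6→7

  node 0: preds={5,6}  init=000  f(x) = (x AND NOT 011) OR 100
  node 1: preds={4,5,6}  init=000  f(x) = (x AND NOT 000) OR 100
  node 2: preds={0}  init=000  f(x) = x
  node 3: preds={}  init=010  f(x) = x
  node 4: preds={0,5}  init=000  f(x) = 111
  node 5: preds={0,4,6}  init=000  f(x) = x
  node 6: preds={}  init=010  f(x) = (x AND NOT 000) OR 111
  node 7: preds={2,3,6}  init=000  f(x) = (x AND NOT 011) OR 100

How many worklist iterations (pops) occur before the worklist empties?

Trace (12 dequeues):
  [1] u=0 | in 010 | out 100 | prev 000 | push {}
  [2] u=1 | in 010 | out 110 | prev 000 | push {}
  [3] u=2 | in 100 | out 100 | prev 000 | push {}
  [4] u=3 | in 000 | out 010 | ==
  [5] u=4 | in 100 | out 111 | prev 000 | push {1}
  [6] u=5 | in 111 | out 111 | prev 000 | push {0,4}
  [7] u=6 | in 000 | out 111 | prev 010 | push {5}
  [8] u=7 | in 111 | out 100 | prev 000 | push {}
  [9] u=1 | in 111 | out 111 | prev 110 | push {}
  [10] u=0 | in 111 | out 100 | ==
  [11] u=4 | in 111 | out 111 | ==
  [12] u=5 | in 111 | out 111 | ==

Converged values:
  [0] 100
  [1] 111
  [2] 100
  [3] 010
  [4] 111
  [5] 111
  [6] 111
  [7] 100

12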